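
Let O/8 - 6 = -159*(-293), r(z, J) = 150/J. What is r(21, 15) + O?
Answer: 372754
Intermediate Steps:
O = 372744 (O = 48 + 8*(-159*(-293)) = 48 + 8*46587 = 48 + 372696 = 372744)
r(21, 15) + O = 150/15 + 372744 = 150*(1/15) + 372744 = 10 + 372744 = 372754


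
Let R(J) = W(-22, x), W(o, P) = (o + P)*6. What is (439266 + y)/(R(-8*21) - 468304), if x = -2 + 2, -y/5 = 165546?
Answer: 97116/117109 ≈ 0.82928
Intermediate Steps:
y = -827730 (y = -5*165546 = -827730)
x = 0
W(o, P) = 6*P + 6*o (W(o, P) = (P + o)*6 = 6*P + 6*o)
R(J) = -132 (R(J) = 6*0 + 6*(-22) = 0 - 132 = -132)
(439266 + y)/(R(-8*21) - 468304) = (439266 - 827730)/(-132 - 468304) = -388464/(-468436) = -388464*(-1/468436) = 97116/117109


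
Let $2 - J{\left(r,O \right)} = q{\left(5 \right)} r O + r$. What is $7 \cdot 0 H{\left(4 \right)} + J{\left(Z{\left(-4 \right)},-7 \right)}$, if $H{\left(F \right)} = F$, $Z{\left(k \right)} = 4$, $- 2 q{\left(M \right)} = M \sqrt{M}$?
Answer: $-2 - 70 \sqrt{5} \approx -158.52$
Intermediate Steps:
$q{\left(M \right)} = - \frac{M^{\frac{3}{2}}}{2}$ ($q{\left(M \right)} = - \frac{M \sqrt{M}}{2} = - \frac{M^{\frac{3}{2}}}{2}$)
$J{\left(r,O \right)} = 2 - r + \frac{5 O r \sqrt{5}}{2}$ ($J{\left(r,O \right)} = 2 - \left(- \frac{5^{\frac{3}{2}}}{2} r O + r\right) = 2 - \left(- \frac{5 \sqrt{5}}{2} r O + r\right) = 2 - \left(- \frac{5 r \sqrt{5}}{2} O + r\right) = 2 - \left(- \frac{5 O r \sqrt{5}}{2} + r\right) = 2 - \left(r - \frac{5 O r \sqrt{5}}{2}\right) = 2 + \left(- r + \frac{5 O r \sqrt{5}}{2}\right) = 2 - r + \frac{5 O r \sqrt{5}}{2}$)
$7 \cdot 0 H{\left(4 \right)} + J{\left(Z{\left(-4 \right)},-7 \right)} = 7 \cdot 0 \cdot 4 + \left(2 - 4 + \frac{5}{2} \left(-7\right) 4 \sqrt{5}\right) = 0 \cdot 4 - \left(2 + 70 \sqrt{5}\right) = 0 - \left(2 + 70 \sqrt{5}\right) = -2 - 70 \sqrt{5}$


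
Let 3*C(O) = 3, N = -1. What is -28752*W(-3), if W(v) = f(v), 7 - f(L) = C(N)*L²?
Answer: 57504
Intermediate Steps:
C(O) = 1 (C(O) = (⅓)*3 = 1)
f(L) = 7 - L²
W(v) = 7 - v²
-28752*W(-3) = -28752*(7 - 1*(-3)²) = -28752*(7 - 1*9) = -28752*(7 - 9) = -28752*(-2) = 57504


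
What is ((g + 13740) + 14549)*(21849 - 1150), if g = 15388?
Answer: 904070223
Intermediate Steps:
((g + 13740) + 14549)*(21849 - 1150) = ((15388 + 13740) + 14549)*(21849 - 1150) = (29128 + 14549)*20699 = 43677*20699 = 904070223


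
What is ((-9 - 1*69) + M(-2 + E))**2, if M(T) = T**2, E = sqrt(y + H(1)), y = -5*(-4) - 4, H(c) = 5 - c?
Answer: 3236 + 864*sqrt(5) ≈ 5168.0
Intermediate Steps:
y = 16 (y = 20 - 4 = 16)
E = 2*sqrt(5) (E = sqrt(16 + (5 - 1*1)) = sqrt(16 + (5 - 1)) = sqrt(16 + 4) = sqrt(20) = 2*sqrt(5) ≈ 4.4721)
((-9 - 1*69) + M(-2 + E))**2 = ((-9 - 1*69) + (-2 + 2*sqrt(5))**2)**2 = ((-9 - 69) + (-2 + 2*sqrt(5))**2)**2 = (-78 + (-2 + 2*sqrt(5))**2)**2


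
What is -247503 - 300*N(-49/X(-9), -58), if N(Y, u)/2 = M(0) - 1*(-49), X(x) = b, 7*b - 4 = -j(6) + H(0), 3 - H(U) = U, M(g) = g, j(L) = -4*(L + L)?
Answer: -276903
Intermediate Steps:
j(L) = -8*L
H(U) = 3 - U
b = 55/7 (b = 4/7 + (-(-8)*6 + (3 - 1*0))/7 = 4/7 + (-1*(-48) + (3 + 0))/7 = 4/7 + (48 + 3)/7 = 4/7 + (1/7)*51 = 4/7 + 51/7 = 55/7 ≈ 7.8571)
X(x) = 55/7
N(Y, u) = 98 (N(Y, u) = 2*(0 - 1*(-49)) = 2*(0 + 49) = 2*49 = 98)
-247503 - 300*N(-49/X(-9), -58) = -247503 - 300*98 = -247503 - 29400 = -276903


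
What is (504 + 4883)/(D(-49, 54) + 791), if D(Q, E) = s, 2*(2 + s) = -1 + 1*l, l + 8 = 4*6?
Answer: 10774/1593 ≈ 6.7633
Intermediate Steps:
l = 16 (l = -8 + 4*6 = -8 + 24 = 16)
s = 11/2 (s = -2 + (-1 + 1*16)/2 = -2 + (-1 + 16)/2 = -2 + (½)*15 = -2 + 15/2 = 11/2 ≈ 5.5000)
D(Q, E) = 11/2
(504 + 4883)/(D(-49, 54) + 791) = (504 + 4883)/(11/2 + 791) = 5387/(1593/2) = 5387*(2/1593) = 10774/1593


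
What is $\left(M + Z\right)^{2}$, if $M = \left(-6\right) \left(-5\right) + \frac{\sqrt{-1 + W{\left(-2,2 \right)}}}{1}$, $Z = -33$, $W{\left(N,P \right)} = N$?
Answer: $\left(3 - i \sqrt{3}\right)^{2} \approx 6.0 - 10.392 i$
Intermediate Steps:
$M = 30 + i \sqrt{3}$ ($M = \left(-6\right) \left(-5\right) + \frac{\sqrt{-1 - 2}}{1} = 30 + \sqrt{-3} \cdot 1 = 30 + i \sqrt{3} \cdot 1 = 30 + i \sqrt{3} \approx 30.0 + 1.732 i$)
$\left(M + Z\right)^{2} = \left(\left(30 + i \sqrt{3}\right) - 33\right)^{2} = \left(-3 + i \sqrt{3}\right)^{2}$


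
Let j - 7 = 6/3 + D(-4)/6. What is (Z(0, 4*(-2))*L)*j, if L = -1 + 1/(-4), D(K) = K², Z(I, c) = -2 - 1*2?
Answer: 175/3 ≈ 58.333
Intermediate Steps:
Z(I, c) = -4 (Z(I, c) = -2 - 2 = -4)
L = -5/4 (L = -1 - ¼ = -5/4 ≈ -1.2500)
j = 35/3 (j = 7 + (6/3 + (-4)²/6) = 7 + (6*(⅓) + 16*(⅙)) = 7 + (2 + 8/3) = 7 + 14/3 = 35/3 ≈ 11.667)
(Z(0, 4*(-2))*L)*j = -4*(-5/4)*(35/3) = 5*(35/3) = 175/3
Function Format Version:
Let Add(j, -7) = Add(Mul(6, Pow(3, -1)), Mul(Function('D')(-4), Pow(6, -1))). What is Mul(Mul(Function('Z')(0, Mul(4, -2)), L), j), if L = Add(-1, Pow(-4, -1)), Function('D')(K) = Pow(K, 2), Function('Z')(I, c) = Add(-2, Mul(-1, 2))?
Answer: Rational(175, 3) ≈ 58.333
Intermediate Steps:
Function('Z')(I, c) = -4 (Function('Z')(I, c) = Add(-2, -2) = -4)
L = Rational(-5, 4) (L = Add(-1, Rational(-1, 4)) = Rational(-5, 4) ≈ -1.2500)
j = Rational(35, 3) (j = Add(7, Add(Mul(6, Pow(3, -1)), Mul(Pow(-4, 2), Pow(6, -1)))) = Add(7, Add(Mul(6, Rational(1, 3)), Mul(16, Rational(1, 6)))) = Add(7, Add(2, Rational(8, 3))) = Add(7, Rational(14, 3)) = Rational(35, 3) ≈ 11.667)
Mul(Mul(Function('Z')(0, Mul(4, -2)), L), j) = Mul(Mul(-4, Rational(-5, 4)), Rational(35, 3)) = Mul(5, Rational(35, 3)) = Rational(175, 3)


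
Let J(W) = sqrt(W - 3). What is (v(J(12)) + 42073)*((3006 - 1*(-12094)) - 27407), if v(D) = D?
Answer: -517829332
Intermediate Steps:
J(W) = sqrt(-3 + W)
(v(J(12)) + 42073)*((3006 - 1*(-12094)) - 27407) = (sqrt(-3 + 12) + 42073)*((3006 - 1*(-12094)) - 27407) = (sqrt(9) + 42073)*((3006 + 12094) - 27407) = (3 + 42073)*(15100 - 27407) = 42076*(-12307) = -517829332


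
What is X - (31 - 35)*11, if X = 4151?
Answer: 4195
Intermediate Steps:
X - (31 - 35)*11 = 4151 - (31 - 35)*11 = 4151 - (-4)*11 = 4151 - 1*(-44) = 4151 + 44 = 4195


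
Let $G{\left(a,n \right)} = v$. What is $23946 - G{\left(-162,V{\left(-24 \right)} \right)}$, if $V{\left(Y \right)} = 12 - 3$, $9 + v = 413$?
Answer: $23542$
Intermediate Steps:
$v = 404$ ($v = -9 + 413 = 404$)
$V{\left(Y \right)} = 9$
$G{\left(a,n \right)} = 404$
$23946 - G{\left(-162,V{\left(-24 \right)} \right)} = 23946 - 404 = 23542$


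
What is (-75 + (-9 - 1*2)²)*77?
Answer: 3542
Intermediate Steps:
(-75 + (-9 - 1*2)²)*77 = (-75 + (-9 - 2)²)*77 = (-75 + (-11)²)*77 = (-75 + 121)*77 = 46*77 = 3542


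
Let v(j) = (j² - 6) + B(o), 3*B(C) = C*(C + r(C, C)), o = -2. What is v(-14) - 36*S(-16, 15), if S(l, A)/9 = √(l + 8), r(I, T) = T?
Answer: 578/3 - 648*I*√2 ≈ 192.67 - 916.41*I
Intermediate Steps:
B(C) = 2*C²/3 (B(C) = (C*(C + C))/3 = (C*(2*C))/3 = (2*C²)/3 = 2*C²/3)
v(j) = -10/3 + j² (v(j) = (j² - 6) + (⅔)*(-2)² = (-6 + j²) + (⅔)*4 = (-6 + j²) + 8/3 = -10/3 + j²)
S(l, A) = 9*√(8 + l) (S(l, A) = 9*√(l + 8) = 9*√(8 + l))
v(-14) - 36*S(-16, 15) = (-10/3 + (-14)²) - 324*√(8 - 16) = (-10/3 + 196) - 324*√(-8) = 578/3 - 324*2*I*√2 = 578/3 - 648*I*√2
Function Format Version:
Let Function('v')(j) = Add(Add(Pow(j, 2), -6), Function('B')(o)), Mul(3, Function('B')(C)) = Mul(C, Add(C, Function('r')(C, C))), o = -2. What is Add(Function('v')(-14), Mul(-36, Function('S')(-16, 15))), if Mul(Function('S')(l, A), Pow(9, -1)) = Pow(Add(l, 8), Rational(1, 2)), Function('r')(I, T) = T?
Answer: Add(Rational(578, 3), Mul(-648, I, Pow(2, Rational(1, 2)))) ≈ Add(192.67, Mul(-916.41, I))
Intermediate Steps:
Function('B')(C) = Mul(Rational(2, 3), Pow(C, 2)) (Function('B')(C) = Mul(Rational(1, 3), Mul(C, Add(C, C))) = Mul(Rational(1, 3), Mul(C, Mul(2, C))) = Mul(Rational(1, 3), Mul(2, Pow(C, 2))) = Mul(Rational(2, 3), Pow(C, 2)))
Function('v')(j) = Add(Rational(-10, 3), Pow(j, 2)) (Function('v')(j) = Add(Add(Pow(j, 2), -6), Mul(Rational(2, 3), Pow(-2, 2))) = Add(Add(-6, Pow(j, 2)), Mul(Rational(2, 3), 4)) = Add(Add(-6, Pow(j, 2)), Rational(8, 3)) = Add(Rational(-10, 3), Pow(j, 2)))
Function('S')(l, A) = Mul(9, Pow(Add(8, l), Rational(1, 2))) (Function('S')(l, A) = Mul(9, Pow(Add(l, 8), Rational(1, 2))) = Mul(9, Pow(Add(8, l), Rational(1, 2))))
Add(Function('v')(-14), Mul(-36, Function('S')(-16, 15))) = Add(Add(Rational(-10, 3), Pow(-14, 2)), Mul(-36, Mul(9, Pow(Add(8, -16), Rational(1, 2))))) = Add(Add(Rational(-10, 3), 196), Mul(-36, Mul(9, Pow(-8, Rational(1, 2))))) = Add(Rational(578, 3), Mul(-36, Mul(9, Mul(2, I, Pow(2, Rational(1, 2)))))) = Add(Rational(578, 3), Mul(-36, Mul(18, I, Pow(2, Rational(1, 2))))) = Add(Rational(578, 3), Mul(-648, I, Pow(2, Rational(1, 2))))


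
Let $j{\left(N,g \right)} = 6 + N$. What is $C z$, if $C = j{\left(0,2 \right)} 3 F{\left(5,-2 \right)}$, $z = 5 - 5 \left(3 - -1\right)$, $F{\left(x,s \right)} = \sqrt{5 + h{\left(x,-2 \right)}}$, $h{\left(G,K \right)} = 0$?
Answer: $- 270 \sqrt{5} \approx -603.74$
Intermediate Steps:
$F{\left(x,s \right)} = \sqrt{5}$ ($F{\left(x,s \right)} = \sqrt{5 + 0} = \sqrt{5}$)
$z = -15$ ($z = 5 - 5 \left(3 + 1\right) = 5 - 20 = -15$)
$C = 18 \sqrt{5}$ ($C = \left(6 + 0\right) 3 \sqrt{5} = 6 \cdot 3 \sqrt{5} = 18 \sqrt{5} \approx 40.249$)
$C z = 18 \sqrt{5} \left(-15\right) = - 270 \sqrt{5}$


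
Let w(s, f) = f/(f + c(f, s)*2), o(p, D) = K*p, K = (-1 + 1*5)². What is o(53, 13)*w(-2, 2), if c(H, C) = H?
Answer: 848/3 ≈ 282.67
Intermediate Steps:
K = 16 (K = (-1 + 5)² = 4² = 16)
o(p, D) = 16*p
w(s, f) = ⅓ (w(s, f) = f/(f + f*2) = f/(f + 2*f) = f/((3*f)) = f*(1/(3*f)) = ⅓)
o(53, 13)*w(-2, 2) = (16*53)*(⅓) = 848*(⅓) = 848/3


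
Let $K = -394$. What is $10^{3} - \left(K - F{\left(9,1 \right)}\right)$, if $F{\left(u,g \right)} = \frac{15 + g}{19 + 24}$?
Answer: $\frac{59958}{43} \approx 1394.4$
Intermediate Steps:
$F{\left(u,g \right)} = \frac{15}{43} + \frac{g}{43}$ ($F{\left(u,g \right)} = \frac{15 + g}{43} = \left(15 + g\right) \frac{1}{43} = \frac{15}{43} + \frac{g}{43}$)
$10^{3} - \left(K - F{\left(9,1 \right)}\right) = 10^{3} - \left(-394 - \left(\frac{15}{43} + \frac{1}{43} \cdot 1\right)\right) = 1000 - \left(-394 - \left(\frac{15}{43} + \frac{1}{43}\right)\right) = 1000 - \left(-394 - \frac{16}{43}\right) = 1000 - - \frac{16958}{43} = 1000 + \frac{16958}{43} = \frac{59958}{43}$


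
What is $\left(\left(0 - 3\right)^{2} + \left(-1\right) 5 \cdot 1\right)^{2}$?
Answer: $16$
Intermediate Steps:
$\left(\left(0 - 3\right)^{2} + \left(-1\right) 5 \cdot 1\right)^{2} = \left(\left(-3\right)^{2} - 5\right)^{2} = \left(9 - 5\right)^{2} = 4^{2} = 16$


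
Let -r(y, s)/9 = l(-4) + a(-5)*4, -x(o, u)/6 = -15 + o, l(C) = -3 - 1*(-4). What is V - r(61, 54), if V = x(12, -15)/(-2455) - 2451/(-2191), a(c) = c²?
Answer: 4895402412/5378905 ≈ 910.11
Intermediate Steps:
l(C) = 1 (l(C) = -3 + 4 = 1)
x(o, u) = 90 - 6*o (x(o, u) = -6*(-15 + o) = 90 - 6*o)
r(y, s) = -909 (r(y, s) = -9*(1 + (-5)²*4) = -9*(1 + 25*4) = -9*(1 + 100) = -9*101 = -909)
V = 5977767/5378905 (V = (90 - 6*12)/(-2455) - 2451/(-2191) = (90 - 72)*(-1/2455) - 2451*(-1/2191) = 18*(-1/2455) + 2451/2191 = -18/2455 + 2451/2191 = 5977767/5378905 ≈ 1.1113)
V - r(61, 54) = 5977767/5378905 - 1*(-909) = 5977767/5378905 + 909 = 4895402412/5378905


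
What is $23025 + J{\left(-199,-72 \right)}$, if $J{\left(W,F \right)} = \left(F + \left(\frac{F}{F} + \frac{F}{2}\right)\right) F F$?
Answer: $-531663$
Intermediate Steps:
$J{\left(W,F \right)} = F^{2} \left(1 + \frac{3 F}{2}\right)$ ($J{\left(W,F \right)} = \left(F + \left(1 + F \frac{1}{2}\right)\right) F F = \left(F + \left(1 + \frac{F}{2}\right)\right) F F = \left(1 + \frac{3 F}{2}\right) F F = F \left(1 + \frac{3 F}{2}\right) F = F^{2} \left(1 + \frac{3 F}{2}\right)$)
$23025 + J{\left(-199,-72 \right)} = 23025 + \frac{\left(-72\right)^{2} \left(2 + 3 \left(-72\right)\right)}{2} = 23025 + \frac{1}{2} \cdot 5184 \left(2 - 216\right) = 23025 + \frac{1}{2} \cdot 5184 \left(-214\right) = 23025 - 554688 = -531663$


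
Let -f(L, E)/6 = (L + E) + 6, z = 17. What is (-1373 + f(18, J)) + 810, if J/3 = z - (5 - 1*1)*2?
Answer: -869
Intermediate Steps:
J = 27 (J = 3*(17 - (5 - 1*1)*2) = 3*(17 - (5 - 1)*2) = 3*(17 - 4*2) = 3*(17 - 1*8) = 3*(17 - 8) = 3*9 = 27)
f(L, E) = -36 - 6*E - 6*L (f(L, E) = -6*((L + E) + 6) = -6*((E + L) + 6) = -6*(6 + E + L) = -36 - 6*E - 6*L)
(-1373 + f(18, J)) + 810 = (-1373 + (-36 - 6*27 - 6*18)) + 810 = (-1373 + (-36 - 162 - 108)) + 810 = (-1373 - 306) + 810 = -1679 + 810 = -869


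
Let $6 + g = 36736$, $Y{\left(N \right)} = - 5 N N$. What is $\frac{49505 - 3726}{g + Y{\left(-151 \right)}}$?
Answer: $- \frac{45779}{77275} \approx -0.59242$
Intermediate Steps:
$Y{\left(N \right)} = - 5 N^{2}$
$g = 36730$ ($g = -6 + 36736 = 36730$)
$\frac{49505 - 3726}{g + Y{\left(-151 \right)}} = \frac{49505 - 3726}{36730 - 5 \left(-151\right)^{2}} = \frac{45779}{36730 - 114005} = \frac{45779}{-77275} = 45779 \left(- \frac{1}{77275}\right) = - \frac{45779}{77275}$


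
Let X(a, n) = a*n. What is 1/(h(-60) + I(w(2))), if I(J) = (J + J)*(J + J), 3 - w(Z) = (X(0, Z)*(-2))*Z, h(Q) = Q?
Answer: -1/24 ≈ -0.041667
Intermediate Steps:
w(Z) = 3 (w(Z) = 3 - (0*Z)*(-2)*Z = 3 - 0*(-2)*Z = 3 - 0*Z = 3 - 1*0 = 3 + 0 = 3)
I(J) = 4*J**2 (I(J) = (2*J)*(2*J) = 4*J**2)
1/(h(-60) + I(w(2))) = 1/(-60 + 4*3**2) = 1/(-60 + 4*9) = 1/(-60 + 36) = 1/(-24) = -1/24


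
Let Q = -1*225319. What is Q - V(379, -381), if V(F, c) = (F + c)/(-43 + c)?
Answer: -47767629/212 ≈ -2.2532e+5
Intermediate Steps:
V(F, c) = (F + c)/(-43 + c)
Q = -225319
Q - V(379, -381) = -225319 - (379 - 381)/(-43 - 381) = -225319 - (-2)/(-424) = -225319 - (-1)*(-2)/424 = -225319 - 1*1/212 = -225319 - 1/212 = -47767629/212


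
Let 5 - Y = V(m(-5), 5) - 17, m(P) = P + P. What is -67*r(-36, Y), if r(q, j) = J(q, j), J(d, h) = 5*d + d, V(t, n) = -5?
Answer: 14472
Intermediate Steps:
m(P) = 2*P
Y = 27 (Y = 5 - (-5 - 17) = 5 - 1*(-22) = 5 + 22 = 27)
J(d, h) = 6*d
r(q, j) = 6*q
-67*r(-36, Y) = -402*(-36) = -67*(-216) = 14472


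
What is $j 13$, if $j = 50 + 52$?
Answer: $1326$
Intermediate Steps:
$j = 102$
$j 13 = 102 \cdot 13 = 1326$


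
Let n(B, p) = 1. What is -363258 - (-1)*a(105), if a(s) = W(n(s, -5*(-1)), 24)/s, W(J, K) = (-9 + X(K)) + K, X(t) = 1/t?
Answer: -915409799/2520 ≈ -3.6326e+5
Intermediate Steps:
X(t) = 1/t
W(J, K) = -9 + K + 1/K (W(J, K) = (-9 + 1/K) + K = -9 + K + 1/K)
a(s) = 361/(24*s) (a(s) = (-9 + 24 + 1/24)/s = 361/(24*s))
-363258 - (-1)*a(105) = -363258 - (-1)*(361/24)/105 = -363258 - (-1)*(361/24)*(1/105) = -363258 - (-1)*361/2520 = -363258 - 1*(-361/2520) = -363258 + 361/2520 = -915409799/2520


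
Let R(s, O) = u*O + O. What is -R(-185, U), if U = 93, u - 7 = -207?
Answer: 18507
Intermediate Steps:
u = -200 (u = 7 - 207 = -200)
R(s, O) = -199*O (R(s, O) = -200*O + O = -199*O)
-R(-185, U) = -(-199)*93 = -1*(-18507) = 18507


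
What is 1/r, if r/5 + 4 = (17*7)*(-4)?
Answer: -1/2400 ≈ -0.00041667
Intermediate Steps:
r = -2400 (r = -20 + 5*((17*7)*(-4)) = -20 + 5*(119*(-4)) = -20 + 5*(-476) = -20 - 2380 = -2400)
1/r = 1/(-2400) = -1/2400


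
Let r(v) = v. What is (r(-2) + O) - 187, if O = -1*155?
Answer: -344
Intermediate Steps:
O = -155
(r(-2) + O) - 187 = (-2 - 155) - 187 = -157 - 187 = -344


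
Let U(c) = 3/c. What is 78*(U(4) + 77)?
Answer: 12129/2 ≈ 6064.5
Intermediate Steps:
78*(U(4) + 77) = 78*(3/4 + 77) = 78*(311/4) = 12129/2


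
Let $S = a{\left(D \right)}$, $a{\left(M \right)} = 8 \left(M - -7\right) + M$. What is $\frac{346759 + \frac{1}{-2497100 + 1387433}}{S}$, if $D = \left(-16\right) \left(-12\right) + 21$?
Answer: $\frac{384787019252}{2189372991} \approx 175.75$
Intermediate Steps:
$D = 213$ ($D = 192 + 21 = 213$)
$a{\left(M \right)} = 56 + 9 M$ ($a{\left(M \right)} = 8 \left(M + 7\right) + M = 8 \left(7 + M\right) + M = \left(56 + 8 M\right) + M = 56 + 9 M$)
$S = 1973$ ($S = 56 + 9 \cdot 213 = 56 + 1917 = 1973$)
$\frac{346759 + \frac{1}{-2497100 + 1387433}}{S} = \frac{346759 + \frac{1}{-2497100 + 1387433}}{1973} = \left(346759 + \frac{1}{-1109667}\right) \frac{1}{1973} = \left(346759 - \frac{1}{1109667}\right) \frac{1}{1973} = \frac{384787019252}{1109667} \cdot \frac{1}{1973} = \frac{384787019252}{2189372991}$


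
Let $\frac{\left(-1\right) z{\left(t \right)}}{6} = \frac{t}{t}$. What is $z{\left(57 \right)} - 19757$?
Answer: $-19763$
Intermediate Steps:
$z{\left(t \right)} = -6$ ($z{\left(t \right)} = - 6 \frac{t}{t} = \left(-6\right) 1 = -6$)
$z{\left(57 \right)} - 19757 = -6 - 19757 = -19763$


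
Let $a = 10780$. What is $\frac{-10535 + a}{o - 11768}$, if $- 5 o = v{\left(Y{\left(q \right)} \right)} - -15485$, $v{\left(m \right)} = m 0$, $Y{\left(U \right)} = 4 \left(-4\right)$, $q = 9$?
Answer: $- \frac{49}{2973} \approx -0.016482$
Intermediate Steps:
$Y{\left(U \right)} = -16$
$v{\left(m \right)} = 0$
$o = -3097$ ($o = - \frac{0 - -15485}{5} = - \frac{0 + 15485}{5} = \left(- \frac{1}{5}\right) 15485 = -3097$)
$\frac{-10535 + a}{o - 11768} = \frac{-10535 + 10780}{-3097 - 11768} = \frac{245}{-14865} = 245 \left(- \frac{1}{14865}\right) = - \frac{49}{2973}$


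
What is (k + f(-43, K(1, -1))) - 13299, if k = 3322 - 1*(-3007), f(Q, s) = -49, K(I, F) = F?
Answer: -7019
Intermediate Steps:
k = 6329 (k = 3322 + 3007 = 6329)
(k + f(-43, K(1, -1))) - 13299 = (6329 - 49) - 13299 = 6280 - 13299 = -7019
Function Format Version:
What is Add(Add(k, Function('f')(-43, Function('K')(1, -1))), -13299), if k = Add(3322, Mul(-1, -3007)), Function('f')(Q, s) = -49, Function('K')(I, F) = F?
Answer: -7019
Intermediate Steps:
k = 6329 (k = Add(3322, 3007) = 6329)
Add(Add(k, Function('f')(-43, Function('K')(1, -1))), -13299) = Add(Add(6329, -49), -13299) = Add(6280, -13299) = -7019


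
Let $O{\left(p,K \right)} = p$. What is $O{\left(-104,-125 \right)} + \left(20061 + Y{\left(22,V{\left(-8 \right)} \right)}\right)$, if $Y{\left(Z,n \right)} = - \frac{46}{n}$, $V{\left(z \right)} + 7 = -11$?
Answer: $\frac{179636}{9} \approx 19960.0$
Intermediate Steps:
$V{\left(z \right)} = -18$ ($V{\left(z \right)} = -7 - 11 = -18$)
$O{\left(-104,-125 \right)} + \left(20061 + Y{\left(22,V{\left(-8 \right)} \right)}\right) = -104 + \left(20061 - \frac{46}{-18}\right) = -104 + \left(20061 - - \frac{23}{9}\right) = -104 + \left(20061 + \frac{23}{9}\right) = -104 + \frac{180572}{9} = \frac{179636}{9}$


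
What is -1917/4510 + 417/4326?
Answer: -534356/1625855 ≈ -0.32866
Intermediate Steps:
-1917/4510 + 417/4326 = -1917*1/4510 + 417*(1/4326) = -1917/4510 + 139/1442 = -534356/1625855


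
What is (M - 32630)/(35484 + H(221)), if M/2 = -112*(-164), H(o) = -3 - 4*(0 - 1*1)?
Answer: 4106/35485 ≈ 0.11571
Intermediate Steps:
H(o) = 1 (H(o) = -3 - 4*(0 - 1) = -3 - 4*(-1) = -3 + 4 = 1)
M = 36736 (M = 2*(-112*(-164)) = 2*18368 = 36736)
(M - 32630)/(35484 + H(221)) = (36736 - 32630)/(35484 + 1) = 4106/35485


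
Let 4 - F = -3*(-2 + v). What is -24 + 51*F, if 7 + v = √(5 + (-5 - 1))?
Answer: -1197 + 153*I ≈ -1197.0 + 153.0*I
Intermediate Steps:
v = -7 + I (v = -7 + √(5 + (-5 - 1)) = -7 + √(5 - 6) = -7 + √(-1) = -7 + I ≈ -7.0 + 1.0*I)
F = -23 + 3*I (F = 4 - (-3)*(-2 + (-7 + I)) = 4 - (-3)*(-9 + I) = 4 - (27 - 3*I) = 4 + (-27 + 3*I) = -23 + 3*I ≈ -23.0 + 3.0*I)
-24 + 51*F = -24 + 51*(-23 + 3*I) = -24 + (-1173 + 153*I) = -1197 + 153*I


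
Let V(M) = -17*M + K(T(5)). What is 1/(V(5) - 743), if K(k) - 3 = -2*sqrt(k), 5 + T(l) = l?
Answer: -1/825 ≈ -0.0012121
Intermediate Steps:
T(l) = -5 + l
K(k) = 3 - 2*sqrt(k)
V(M) = 3 - 17*M (V(M) = -17*M + (3 - 2*sqrt(-5 + 5)) = -17*M + (3 - 2*sqrt(0)) = -17*M + (3 - 2*0) = -17*M + (3 + 0) = -17*M + 3 = 3 - 17*M)
1/(V(5) - 743) = 1/((3 - 17*5) - 743) = 1/((3 - 85) - 743) = 1/(-82 - 743) = 1/(-825) = -1/825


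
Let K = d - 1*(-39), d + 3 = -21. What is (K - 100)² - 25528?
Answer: -18303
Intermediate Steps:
d = -24 (d = -3 - 21 = -24)
K = 15 (K = -24 - 1*(-39) = -24 + 39 = 15)
(K - 100)² - 25528 = (15 - 100)² - 25528 = (-85)² - 25528 = 7225 - 25528 = -18303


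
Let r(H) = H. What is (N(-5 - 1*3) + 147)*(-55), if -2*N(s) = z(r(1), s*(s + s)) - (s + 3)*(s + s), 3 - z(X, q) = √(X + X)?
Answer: -20405/2 - 55*√2/2 ≈ -10241.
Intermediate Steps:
z(X, q) = 3 - √2*√X (z(X, q) = 3 - √(X + X) = 3 - √(2*X) = 3 - √2*√X)
N(s) = -3/2 + √2/2 + s*(3 + s) (N(s) = -((3 - √2*√1) - (s + 3)*(s + s))/2 = -((3 - 1*√2*1) - (3 + s)*2*s)/2 = -((3 - √2) - 2*s*(3 + s))/2 = -(3 - √2 - 2*s*(3 + s))/2 = -3/2 + √2/2 + s*(3 + s))
(N(-5 - 1*3) + 147)*(-55) = ((-3/2 + (-5 - 1*3)² + √2/2 + 3*(-5 - 1*3)) + 147)*(-55) = ((-3/2 + (-5 - 3)² + √2/2 + 3*(-5 - 3)) + 147)*(-55) = ((-3/2 + (-8)² + √2/2 + 3*(-8)) + 147)*(-55) = ((-3/2 + 64 + √2/2 - 24) + 147)*(-55) = ((77/2 + √2/2) + 147)*(-55) = (371/2 + √2/2)*(-55) = -20405/2 - 55*√2/2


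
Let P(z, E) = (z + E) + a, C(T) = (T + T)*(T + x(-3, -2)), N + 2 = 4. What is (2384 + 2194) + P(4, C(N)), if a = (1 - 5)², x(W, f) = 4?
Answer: 4622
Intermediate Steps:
N = 2 (N = -2 + 4 = 2)
a = 16 (a = (-4)² = 16)
C(T) = 2*T*(4 + T) (C(T) = (T + T)*(T + 4) = (2*T)*(4 + T) = 2*T*(4 + T))
P(z, E) = 16 + E + z (P(z, E) = (z + E) + 16 = (E + z) + 16 = 16 + E + z)
(2384 + 2194) + P(4, C(N)) = (2384 + 2194) + (16 + 2*2*(4 + 2) + 4) = 4578 + (16 + 2*2*6 + 4) = 4578 + (16 + 24 + 4) = 4578 + 44 = 4622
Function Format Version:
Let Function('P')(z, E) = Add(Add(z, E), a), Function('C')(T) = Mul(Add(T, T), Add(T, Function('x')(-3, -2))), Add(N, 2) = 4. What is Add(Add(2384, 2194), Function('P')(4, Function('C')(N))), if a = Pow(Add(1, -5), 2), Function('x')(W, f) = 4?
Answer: 4622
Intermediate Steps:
N = 2 (N = Add(-2, 4) = 2)
a = 16 (a = Pow(-4, 2) = 16)
Function('C')(T) = Mul(2, T, Add(4, T)) (Function('C')(T) = Mul(Add(T, T), Add(T, 4)) = Mul(Mul(2, T), Add(4, T)) = Mul(2, T, Add(4, T)))
Function('P')(z, E) = Add(16, E, z) (Function('P')(z, E) = Add(Add(z, E), 16) = Add(Add(E, z), 16) = Add(16, E, z))
Add(Add(2384, 2194), Function('P')(4, Function('C')(N))) = Add(Add(2384, 2194), Add(16, Mul(2, 2, Add(4, 2)), 4)) = Add(4578, Add(16, Mul(2, 2, 6), 4)) = Add(4578, Add(16, 24, 4)) = Add(4578, 44) = 4622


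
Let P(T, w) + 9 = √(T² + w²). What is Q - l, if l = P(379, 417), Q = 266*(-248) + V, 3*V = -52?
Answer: -197929/3 - √317530 ≈ -66540.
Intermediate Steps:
V = -52/3 (V = (⅓)*(-52) = -52/3 ≈ -17.333)
Q = -197956/3 (Q = 266*(-248) - 52/3 = -65968 - 52/3 = -197956/3 ≈ -65985.)
P(T, w) = -9 + √(T² + w²)
l = -9 + √317530 (l = -9 + √(379² + 417²) = -9 + √(143641 + 173889) = -9 + √317530 ≈ 554.50)
Q - l = -197956/3 - (-9 + √317530) = -197956/3 + (9 - √317530) = -197929/3 - √317530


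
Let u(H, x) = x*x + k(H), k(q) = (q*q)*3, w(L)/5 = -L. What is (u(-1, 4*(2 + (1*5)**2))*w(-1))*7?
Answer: 408345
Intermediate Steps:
w(L) = -5*L (w(L) = 5*(-L) = -5*L)
k(q) = 3*q**2 (k(q) = q**2*3 = 3*q**2)
u(H, x) = x**2 + 3*H**2 (u(H, x) = x*x + 3*H**2 = x**2 + 3*H**2)
(u(-1, 4*(2 + (1*5)**2))*w(-1))*7 = (((4*(2 + (1*5)**2))**2 + 3*(-1)**2)*(-5*(-1)))*7 = (((4*(2 + 5**2))**2 + 3*1)*5)*7 = (((4*(2 + 25))**2 + 3)*5)*7 = (((4*27)**2 + 3)*5)*7 = ((108**2 + 3)*5)*7 = ((11664 + 3)*5)*7 = (11667*5)*7 = 58335*7 = 408345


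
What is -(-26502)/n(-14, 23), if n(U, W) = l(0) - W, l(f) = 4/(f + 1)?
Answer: -26502/19 ≈ -1394.8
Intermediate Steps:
l(f) = 4/(1 + f)
n(U, W) = 4 - W (n(U, W) = 4/(1 + 0) - W = 4/1 - W = 4*1 - W = 4 - W)
-(-26502)/n(-14, 23) = -(-26502)/(4 - 1*23) = -(-26502)/(4 - 23) = -(-26502)/(-19) = -(-26502)*(-1)/19 = -42*631/19 = -26502/19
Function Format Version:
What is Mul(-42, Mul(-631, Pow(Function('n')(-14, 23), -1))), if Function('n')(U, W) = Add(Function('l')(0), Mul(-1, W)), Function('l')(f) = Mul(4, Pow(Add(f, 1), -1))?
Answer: Rational(-26502, 19) ≈ -1394.8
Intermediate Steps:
Function('l')(f) = Mul(4, Pow(Add(1, f), -1))
Function('n')(U, W) = Add(4, Mul(-1, W)) (Function('n')(U, W) = Add(Mul(4, Pow(Add(1, 0), -1)), Mul(-1, W)) = Add(Mul(4, Pow(1, -1)), Mul(-1, W)) = Add(Mul(4, 1), Mul(-1, W)) = Add(4, Mul(-1, W)))
Mul(-42, Mul(-631, Pow(Function('n')(-14, 23), -1))) = Mul(-42, Mul(-631, Pow(Add(4, Mul(-1, 23)), -1))) = Mul(-42, Mul(-631, Pow(Add(4, -23), -1))) = Mul(-42, Mul(-631, Pow(-19, -1))) = Mul(-42, Mul(-631, Rational(-1, 19))) = Mul(-42, Rational(631, 19)) = Rational(-26502, 19)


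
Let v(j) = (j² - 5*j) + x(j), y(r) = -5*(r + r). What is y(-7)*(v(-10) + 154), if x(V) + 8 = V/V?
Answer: 20790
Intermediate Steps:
x(V) = -7 (x(V) = -8 + V/V = -8 + 1 = -7)
y(r) = -10*r
v(j) = -7 + j² - 5*j (v(j) = (j² - 5*j) - 7 = -7 + j² - 5*j)
y(-7)*(v(-10) + 154) = (-10*(-7))*((-7 + (-10)² - 5*(-10)) + 154) = 70*((-7 + 100 + 50) + 154) = 70*(143 + 154) = 70*297 = 20790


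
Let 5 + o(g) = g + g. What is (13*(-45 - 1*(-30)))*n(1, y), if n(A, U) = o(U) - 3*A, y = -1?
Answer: 1950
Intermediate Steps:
o(g) = -5 + 2*g (o(g) = -5 + (g + g) = -5 + 2*g)
n(A, U) = -5 - 3*A + 2*U (n(A, U) = (-5 + 2*U) - 3*A = -5 - 3*A + 2*U)
(13*(-45 - 1*(-30)))*n(1, y) = (13*(-45 - 1*(-30)))*(-5 - 3*1 + 2*(-1)) = (13*(-45 + 30))*(-5 - 3 - 2) = (13*(-15))*(-10) = -195*(-10) = 1950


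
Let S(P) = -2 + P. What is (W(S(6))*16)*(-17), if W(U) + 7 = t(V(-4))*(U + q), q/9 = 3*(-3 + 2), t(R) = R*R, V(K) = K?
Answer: 102000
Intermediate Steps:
t(R) = R²
q = -27 (q = 9*(3*(-3 + 2)) = 9*(3*(-1)) = 9*(-3) = -27)
W(U) = -439 + 16*U (W(U) = -7 + (-4)²*(U - 27) = -7 + 16*(-27 + U) = -7 + (-432 + 16*U) = -439 + 16*U)
(W(S(6))*16)*(-17) = ((-439 + 16*(-2 + 6))*16)*(-17) = ((-439 + 16*4)*16)*(-17) = ((-439 + 64)*16)*(-17) = -375*16*(-17) = -6000*(-17) = 102000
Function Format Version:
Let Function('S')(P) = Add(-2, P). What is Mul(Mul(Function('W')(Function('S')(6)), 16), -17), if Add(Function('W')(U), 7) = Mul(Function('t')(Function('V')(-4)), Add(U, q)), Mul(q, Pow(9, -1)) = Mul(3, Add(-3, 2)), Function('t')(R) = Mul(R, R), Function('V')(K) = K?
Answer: 102000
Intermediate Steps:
Function('t')(R) = Pow(R, 2)
q = -27 (q = Mul(9, Mul(3, Add(-3, 2))) = Mul(9, Mul(3, -1)) = Mul(9, -3) = -27)
Function('W')(U) = Add(-439, Mul(16, U)) (Function('W')(U) = Add(-7, Mul(Pow(-4, 2), Add(U, -27))) = Add(-7, Mul(16, Add(-27, U))) = Add(-7, Add(-432, Mul(16, U))) = Add(-439, Mul(16, U)))
Mul(Mul(Function('W')(Function('S')(6)), 16), -17) = Mul(Mul(Add(-439, Mul(16, Add(-2, 6))), 16), -17) = Mul(Mul(Add(-439, Mul(16, 4)), 16), -17) = Mul(Mul(Add(-439, 64), 16), -17) = Mul(Mul(-375, 16), -17) = Mul(-6000, -17) = 102000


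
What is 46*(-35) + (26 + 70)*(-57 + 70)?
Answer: -362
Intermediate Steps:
46*(-35) + (26 + 70)*(-57 + 70) = -1610 + 96*13 = -1610 + 1248 = -362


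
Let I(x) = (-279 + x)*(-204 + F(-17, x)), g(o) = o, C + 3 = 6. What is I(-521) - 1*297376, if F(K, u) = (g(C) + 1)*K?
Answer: -79776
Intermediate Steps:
C = 3 (C = -3 + 6 = 3)
F(K, u) = 4*K (F(K, u) = (3 + 1)*K = 4*K)
I(x) = 75888 - 272*x (I(x) = (-279 + x)*(-204 + 4*(-17)) = (-279 + x)*(-204 - 68) = (-279 + x)*(-272) = 75888 - 272*x)
I(-521) - 1*297376 = (75888 - 272*(-521)) - 1*297376 = (75888 + 141712) - 297376 = 217600 - 297376 = -79776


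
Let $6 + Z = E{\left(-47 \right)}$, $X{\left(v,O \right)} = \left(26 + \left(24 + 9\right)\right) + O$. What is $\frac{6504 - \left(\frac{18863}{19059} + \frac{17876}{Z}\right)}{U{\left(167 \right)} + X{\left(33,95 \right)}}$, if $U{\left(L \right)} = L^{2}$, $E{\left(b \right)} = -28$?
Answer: $\frac{2277344183}{9086016129} \approx 0.25064$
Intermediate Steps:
$X{\left(v,O \right)} = 59 + O$ ($X{\left(v,O \right)} = \left(26 + 33\right) + O = 59 + O$)
$Z = -34$ ($Z = -6 - 28 = -34$)
$\frac{6504 - \left(\frac{18863}{19059} + \frac{17876}{Z}\right)}{U{\left(167 \right)} + X{\left(33,95 \right)}} = \frac{6504 - \left(- \frac{8938}{17} + \frac{18863}{19059}\right)}{167^{2} + \left(59 + 95\right)} = \frac{6504 - - \frac{170028671}{324003}}{27889 + 154} = \frac{6504 + \left(\frac{8938}{17} - \frac{18863}{19059}\right)}{28043} = \left(6504 + \frac{170028671}{324003}\right) \frac{1}{28043} = \frac{2277344183}{324003} \cdot \frac{1}{28043} = \frac{2277344183}{9086016129}$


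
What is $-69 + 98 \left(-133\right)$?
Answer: $-13103$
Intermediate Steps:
$-69 + 98 \left(-133\right) = -69 - 13034 = -13103$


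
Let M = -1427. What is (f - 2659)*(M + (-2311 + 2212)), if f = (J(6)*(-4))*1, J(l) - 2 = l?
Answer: 4106466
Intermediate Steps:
J(l) = 2 + l
f = -32 (f = ((2 + 6)*(-4))*1 = (8*(-4))*1 = -32*1 = -32)
(f - 2659)*(M + (-2311 + 2212)) = (-32 - 2659)*(-1427 + (-2311 + 2212)) = -2691*(-1427 - 99) = -2691*(-1526) = 4106466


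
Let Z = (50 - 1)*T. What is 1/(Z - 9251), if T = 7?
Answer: -1/8908 ≈ -0.00011226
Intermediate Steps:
Z = 343 (Z = (50 - 1)*7 = 49*7 = 343)
1/(Z - 9251) = 1/(343 - 9251) = 1/(-8908) = -1/8908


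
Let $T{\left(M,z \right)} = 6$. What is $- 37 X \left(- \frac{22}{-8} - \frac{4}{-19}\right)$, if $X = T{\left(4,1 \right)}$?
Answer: $- \frac{24975}{38} \approx -657.24$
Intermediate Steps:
$X = 6$
$- 37 X \left(- \frac{22}{-8} - \frac{4}{-19}\right) = \left(-37\right) 6 \left(- \frac{22}{-8} - \frac{4}{-19}\right) = - 222 \left(\left(-22\right) \left(- \frac{1}{8}\right) - - \frac{4}{19}\right) = - 222 \left(\frac{11}{4} + \frac{4}{19}\right) = \left(-222\right) \frac{225}{76} = - \frac{24975}{38}$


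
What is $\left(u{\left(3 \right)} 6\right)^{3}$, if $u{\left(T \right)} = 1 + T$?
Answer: $13824$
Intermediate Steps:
$\left(u{\left(3 \right)} 6\right)^{3} = \left(\left(1 + 3\right) 6\right)^{3} = \left(4 \cdot 6\right)^{3} = 24^{3} = 13824$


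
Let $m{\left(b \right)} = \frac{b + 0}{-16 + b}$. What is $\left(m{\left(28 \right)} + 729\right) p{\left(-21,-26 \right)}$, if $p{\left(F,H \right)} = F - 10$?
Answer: $- \frac{68014}{3} \approx -22671.0$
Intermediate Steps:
$p{\left(F,H \right)} = -10 + F$ ($p{\left(F,H \right)} = F - 10 = -10 + F$)
$m{\left(b \right)} = \frac{b}{-16 + b}$
$\left(m{\left(28 \right)} + 729\right) p{\left(-21,-26 \right)} = \left(\frac{28}{-16 + 28} + 729\right) \left(-10 - 21\right) = \left(\frac{28}{12} + 729\right) \left(-31\right) = \left(28 \cdot \frac{1}{12} + 729\right) \left(-31\right) = \left(\frac{7}{3} + 729\right) \left(-31\right) = \frac{2194}{3} \left(-31\right) = - \frac{68014}{3}$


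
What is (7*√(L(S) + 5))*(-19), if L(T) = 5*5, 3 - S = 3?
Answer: -133*√30 ≈ -728.47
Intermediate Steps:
S = 0 (S = 3 - 1*3 = 3 - 3 = 0)
L(T) = 25
(7*√(L(S) + 5))*(-19) = (7*√(25 + 5))*(-19) = (7*√30)*(-19) = -133*√30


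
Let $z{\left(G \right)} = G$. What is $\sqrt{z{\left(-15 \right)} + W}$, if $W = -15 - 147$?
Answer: $i \sqrt{177} \approx 13.304 i$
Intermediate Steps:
$W = -162$
$\sqrt{z{\left(-15 \right)} + W} = \sqrt{-15 - 162} = \sqrt{-177} = i \sqrt{177}$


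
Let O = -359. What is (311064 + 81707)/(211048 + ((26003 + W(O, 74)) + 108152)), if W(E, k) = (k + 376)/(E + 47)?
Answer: 20424092/17950481 ≈ 1.1378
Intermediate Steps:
W(E, k) = (376 + k)/(47 + E)
(311064 + 81707)/(211048 + ((26003 + W(O, 74)) + 108152)) = (311064 + 81707)/(211048 + ((26003 + (376 + 74)/(47 - 359)) + 108152)) = 392771/(211048 + ((26003 + 450/(-312)) + 108152)) = 392771/(211048 + ((26003 - 1/312*450) + 108152)) = 392771/(211048 + ((26003 - 75/52) + 108152)) = 392771/(211048 + (1352081/52 + 108152)) = 392771/(211048 + 6975985/52) = 392771/(17950481/52) = 392771*(52/17950481) = 20424092/17950481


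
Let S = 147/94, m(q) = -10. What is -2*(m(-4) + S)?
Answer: 793/47 ≈ 16.872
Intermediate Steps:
S = 147/94 (S = 147*(1/94) = 147/94 ≈ 1.5638)
-2*(m(-4) + S) = -2*(-10 + 147/94) = -2*(-793/94) = 793/47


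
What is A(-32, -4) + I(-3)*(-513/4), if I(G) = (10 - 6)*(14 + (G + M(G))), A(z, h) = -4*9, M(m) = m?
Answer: -4140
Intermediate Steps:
A(z, h) = -36
I(G) = 56 + 8*G (I(G) = (10 - 6)*(14 + (G + G)) = 4*(14 + 2*G) = 56 + 8*G)
A(-32, -4) + I(-3)*(-513/4) = -36 + (56 + 8*(-3))*(-513/4) = -36 + (56 - 24)*(-513*¼) = -36 + 32*(-513/4) = -36 - 4104 = -4140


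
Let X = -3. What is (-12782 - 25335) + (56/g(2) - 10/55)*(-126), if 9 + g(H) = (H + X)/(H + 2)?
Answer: -15193831/407 ≈ -37331.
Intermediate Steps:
g(H) = -9 + (-3 + H)/(2 + H) (g(H) = -9 + (H - 3)/(H + 2) = -9 + (-3 + H)/(2 + H))
(-12782 - 25335) + (56/g(2) - 10/55)*(-126) = (-12782 - 25335) + (56/(((-21 - 8*2)/(2 + 2))) - 10/55)*(-126) = -38117 + (56/(((-21 - 16)/4)) - 10*1/55)*(-126) = -38117 + (56/(((1/4)*(-37))) - 2/11)*(-126) = -38117 + (56/(-37/4) - 2/11)*(-126) = -38117 + (56*(-4/37) - 2/11)*(-126) = -38117 + (-224/37 - 2/11)*(-126) = -38117 - 2538/407*(-126) = -38117 + 319788/407 = -15193831/407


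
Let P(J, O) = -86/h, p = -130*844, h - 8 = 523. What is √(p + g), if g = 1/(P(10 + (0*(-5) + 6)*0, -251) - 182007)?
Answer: I*√1024829921031443764873/96645803 ≈ 331.24*I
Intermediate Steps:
h = 531 (h = 8 + 523 = 531)
p = -109720
P(J, O) = -86/531
g = -531/96645803 (g = 1/(-86/531 - 182007) = 1/(-96645803/531) = -531/96645803 ≈ -5.4943e-6)
√(p + g) = √(-109720 - 531/96645803) = √(-10603977505691/96645803) = I*√1024829921031443764873/96645803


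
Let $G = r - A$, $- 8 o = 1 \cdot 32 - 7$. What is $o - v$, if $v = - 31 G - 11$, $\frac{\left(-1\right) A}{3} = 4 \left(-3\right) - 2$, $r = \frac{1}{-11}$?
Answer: $- \frac{114131}{88} \approx -1296.9$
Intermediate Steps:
$r = - \frac{1}{11} \approx -0.090909$
$A = 42$ ($A = - 3 \left(4 \left(-3\right) - 2\right) = - 3 \left(-12 - 2\right) = \left(-3\right) \left(-14\right) = 42$)
$o = - \frac{25}{8}$ ($o = - \frac{1 \cdot 32 - 7}{8} = - \frac{32 - 7}{8} = \left(- \frac{1}{8}\right) 25 = - \frac{25}{8} \approx -3.125$)
$G = - \frac{463}{11}$ ($G = - \frac{1}{11} - 42 = - \frac{463}{11} \approx -42.091$)
$v = \frac{14232}{11}$ ($v = \left(-31\right) \left(- \frac{463}{11}\right) - 11 = \frac{14353}{11} - 11 = \frac{14232}{11} \approx 1293.8$)
$o - v = - \frac{25}{8} - \frac{14232}{11} = - \frac{114131}{88}$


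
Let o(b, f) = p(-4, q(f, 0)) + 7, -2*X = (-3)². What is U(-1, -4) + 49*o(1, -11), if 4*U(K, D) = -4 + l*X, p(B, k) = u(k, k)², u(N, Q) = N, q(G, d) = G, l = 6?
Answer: 25057/4 ≈ 6264.3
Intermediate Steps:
X = -9/2 (X = -½*(-3)² = -½*9 = -9/2 ≈ -4.5000)
p(B, k) = k²
U(K, D) = -31/4 (U(K, D) = (-4 + 6*(-9/2))/4 = (-4 - 27)/4 = (¼)*(-31) = -31/4)
o(b, f) = 7 + f² (o(b, f) = f² + 7 = 7 + f²)
U(-1, -4) + 49*o(1, -11) = -31/4 + 49*(7 + (-11)²) = -31/4 + 49*(7 + 121) = -31/4 + 49*128 = -31/4 + 6272 = 25057/4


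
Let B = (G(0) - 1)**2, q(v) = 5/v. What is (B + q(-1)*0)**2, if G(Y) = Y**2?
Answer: 1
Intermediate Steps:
B = 1 (B = (0**2 - 1)**2 = (0 - 1)**2 = (-1)**2 = 1)
(B + q(-1)*0)**2 = (1 + (5/(-1))*0)**2 = (1 + (5*(-1))*0)**2 = (1 - 5*0)**2 = (1 + 0)**2 = 1**2 = 1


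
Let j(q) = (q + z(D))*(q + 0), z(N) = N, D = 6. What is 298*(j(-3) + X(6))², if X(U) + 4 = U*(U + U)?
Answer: 1037338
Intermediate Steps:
j(q) = q*(6 + q) (j(q) = (q + 6)*(q + 0) = (6 + q)*q = q*(6 + q))
X(U) = -4 + 2*U² (X(U) = -4 + U*(U + U) = -4 + U*(2*U) = -4 + 2*U²)
298*(j(-3) + X(6))² = 298*(-3*(6 - 3) + (-4 + 2*6²))² = 298*(-3*3 + (-4 + 2*36))² = 298*(-9 + (-4 + 72))² = 298*(-9 + 68)² = 298*59² = 298*3481 = 1037338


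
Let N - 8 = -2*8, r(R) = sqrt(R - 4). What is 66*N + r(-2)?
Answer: -528 + I*sqrt(6) ≈ -528.0 + 2.4495*I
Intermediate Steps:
r(R) = sqrt(-4 + R)
N = -8 (N = 8 - 2*8 = 8 - 16 = -8)
66*N + r(-2) = 66*(-8) + sqrt(-4 - 2) = -528 + sqrt(-6) = -528 + I*sqrt(6)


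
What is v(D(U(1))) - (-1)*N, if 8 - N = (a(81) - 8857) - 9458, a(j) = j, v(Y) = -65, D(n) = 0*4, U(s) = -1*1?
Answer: 18177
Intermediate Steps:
U(s) = -1
D(n) = 0
N = 18242 (N = 8 - ((81 - 8857) - 9458) = 8 - (-8776 - 9458) = 8 - 1*(-18234) = 8 + 18234 = 18242)
v(D(U(1))) - (-1)*N = -65 - (-1)*18242 = -65 - 1*(-18242) = -65 + 18242 = 18177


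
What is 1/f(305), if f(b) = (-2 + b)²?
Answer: 1/91809 ≈ 1.0892e-5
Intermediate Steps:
1/f(305) = 1/((-2 + 305)²) = 1/(303²) = 1/91809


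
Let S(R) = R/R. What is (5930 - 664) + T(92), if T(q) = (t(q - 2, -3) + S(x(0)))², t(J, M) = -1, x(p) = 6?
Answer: 5266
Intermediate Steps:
S(R) = 1
T(q) = 0 (T(q) = (-1 + 1)² = 0² = 0)
(5930 - 664) + T(92) = (5930 - 664) + 0 = 5266 + 0 = 5266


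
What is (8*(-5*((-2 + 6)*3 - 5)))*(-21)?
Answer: 5880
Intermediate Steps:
(8*(-5*((-2 + 6)*3 - 5)))*(-21) = (8*(-5*(4*3 - 5)))*(-21) = (8*(-5*(12 - 5)))*(-21) = (8*(-5*7))*(-21) = (8*(-35))*(-21) = -280*(-21) = 5880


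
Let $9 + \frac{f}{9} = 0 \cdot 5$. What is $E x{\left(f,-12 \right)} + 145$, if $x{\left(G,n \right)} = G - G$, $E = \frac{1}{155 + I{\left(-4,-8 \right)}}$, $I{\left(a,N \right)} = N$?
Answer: $145$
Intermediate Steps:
$f = -81$ ($f = -81 + 9 \cdot 0 \cdot 5 = -81 + 9 \cdot 0 = -81 + 0 = -81$)
$E = \frac{1}{147}$ ($E = \frac{1}{155 - 8} = \frac{1}{147} \approx 0.0068027$)
$x{\left(G,n \right)} = 0$
$E x{\left(f,-12 \right)} + 145 = \frac{1}{147} \cdot 0 + 145 = 0 + 145 = 145$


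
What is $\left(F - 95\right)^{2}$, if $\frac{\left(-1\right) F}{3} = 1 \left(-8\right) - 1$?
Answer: $4624$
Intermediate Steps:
$F = 27$ ($F = - 3 \left(1 \left(-8\right) - 1\right) = - 3 \left(-8 - 1\right) = \left(-3\right) \left(-9\right) = 27$)
$\left(F - 95\right)^{2} = \left(27 - 95\right)^{2} = \left(-68\right)^{2} = 4624$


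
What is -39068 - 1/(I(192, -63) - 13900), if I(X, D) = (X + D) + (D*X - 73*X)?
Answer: -1558149043/39883 ≈ -39068.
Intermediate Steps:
I(X, D) = D - 72*X + D*X (I(X, D) = (D + X) + (-73*X + D*X) = D - 72*X + D*X)
-39068 - 1/(I(192, -63) - 13900) = -39068 - 1/((-63 - 72*192 - 63*192) - 13900) = -39068 - 1/((-63 - 13824 - 12096) - 13900) = -39068 - 1/(-25983 - 13900) = -39068 - 1/(-39883) = -39068 - 1*(-1/39883) = -39068 + 1/39883 = -1558149043/39883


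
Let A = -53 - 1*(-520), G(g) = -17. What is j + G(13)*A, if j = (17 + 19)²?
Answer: -6643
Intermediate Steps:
A = 467 (A = -53 + 520 = 467)
j = 1296 (j = 36² = 1296)
j + G(13)*A = 1296 - 17*467 = 1296 - 7939 = -6643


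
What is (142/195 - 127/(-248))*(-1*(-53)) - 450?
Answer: -18583007/48360 ≈ -384.26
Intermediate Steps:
(142/195 - 127/(-248))*(-1*(-53)) - 450 = (142*(1/195) - 127*(-1/248))*53 - 450 = (142/195 + 127/248)*53 - 450 = (59981/48360)*53 - 450 = 3178993/48360 - 450 = -18583007/48360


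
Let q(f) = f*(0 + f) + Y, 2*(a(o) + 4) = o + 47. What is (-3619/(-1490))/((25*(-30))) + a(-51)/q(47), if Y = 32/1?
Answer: -1646131/278257500 ≈ -0.0059159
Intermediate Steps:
Y = 32 (Y = 32*1 = 32)
a(o) = 39/2 + o/2 (a(o) = -4 + (o + 47)/2 = -4 + (47 + o)/2 = -4 + (47/2 + o/2) = 39/2 + o/2)
q(f) = 32 + f² (q(f) = f*(0 + f) + 32 = f*f + 32 = f² + 32 = 32 + f²)
(-3619/(-1490))/((25*(-30))) + a(-51)/q(47) = (-3619/(-1490))/((25*(-30))) + (39/2 + (½)*(-51))/(32 + 47²) = -3619*(-1/1490)/(-750) + (39/2 - 51/2)/(32 + 2209) = (3619/1490)*(-1/750) - 6/2241 = -3619/1117500 - 6*1/2241 = -3619/1117500 - 2/747 = -1646131/278257500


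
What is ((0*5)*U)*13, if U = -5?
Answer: 0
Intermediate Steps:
((0*5)*U)*13 = ((0*5)*(-5))*13 = (0*(-5))*13 = 0*13 = 0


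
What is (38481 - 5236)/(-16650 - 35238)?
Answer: -33245/51888 ≈ -0.64071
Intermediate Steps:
(38481 - 5236)/(-16650 - 35238) = 33245/(-51888) = 33245*(-1/51888) = -33245/51888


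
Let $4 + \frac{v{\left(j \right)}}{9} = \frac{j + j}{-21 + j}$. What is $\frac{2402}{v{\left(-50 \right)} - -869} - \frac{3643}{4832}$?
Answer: $\frac{605322295}{290127776} \approx 2.0864$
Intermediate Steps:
$v{\left(j \right)} = -36 + \frac{18 j}{-21 + j}$ ($v{\left(j \right)} = -36 + 9 \frac{j + j}{-21 + j} = -36 + 9 \frac{2 j}{-21 + j} = -36 + \frac{18 j}{-21 + j}$)
$\frac{2402}{v{\left(-50 \right)} - -869} - \frac{3643}{4832} = \frac{2402}{\frac{18 \left(42 - -50\right)}{-21 - 50} - -869} - \frac{3643}{4832} = \frac{2402}{\frac{18 \left(42 + 50\right)}{-71} + 869} - \frac{3643}{4832} = \frac{2402}{18 \left(- \frac{1}{71}\right) 92 + 869} - \frac{3643}{4832} = \frac{2402}{- \frac{1656}{71} + 869} - \frac{3643}{4832} = \frac{2402}{\frac{60043}{71}} - \frac{3643}{4832} = 2402 \cdot \frac{71}{60043} - \frac{3643}{4832} = \frac{170542}{60043} - \frac{3643}{4832} = \frac{605322295}{290127776}$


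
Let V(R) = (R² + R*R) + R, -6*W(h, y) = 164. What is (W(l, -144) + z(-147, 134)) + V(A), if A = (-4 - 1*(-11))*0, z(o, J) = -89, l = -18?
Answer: -349/3 ≈ -116.33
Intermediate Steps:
W(h, y) = -82/3 (W(h, y) = -⅙*164 = -82/3)
A = 0 (A = (-4 + 11)*0 = 7*0 = 0)
V(R) = R + 2*R² (V(R) = (R² + R²) + R = 2*R² + R = R + 2*R²)
(W(l, -144) + z(-147, 134)) + V(A) = (-82/3 - 89) + 0*(1 + 2*0) = -349/3 + 0*(1 + 0) = -349/3 + 0*1 = -349/3 + 0 = -349/3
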